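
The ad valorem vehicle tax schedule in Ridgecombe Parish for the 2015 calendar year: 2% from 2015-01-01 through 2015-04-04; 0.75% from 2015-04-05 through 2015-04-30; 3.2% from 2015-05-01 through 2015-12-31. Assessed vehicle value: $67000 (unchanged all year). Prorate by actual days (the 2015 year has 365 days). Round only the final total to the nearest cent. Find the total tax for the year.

$1820.01

2015-01-01 to 2015-04-04: 94 days at 2% → $67000 × 2% × 94/365 = $345.0959
2015-04-05 to 2015-04-30: 26 days at 0.75% → $67000 × 0.75% × 26/365 = $35.7945
2015-05-01 to 2015-12-31: 245 days at 3.2% → $67000 × 3.2% × 245/365 = $1439.1233
Total = $1820.0137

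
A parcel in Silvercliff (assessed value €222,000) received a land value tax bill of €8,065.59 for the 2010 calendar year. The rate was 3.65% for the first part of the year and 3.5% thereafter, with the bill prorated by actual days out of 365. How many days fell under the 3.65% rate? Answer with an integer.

324 days

Let d = days at the first rate; then 365 − d days at the second rate.
€222,000 × [3.65%·d + 3.5%·(365−d)] / 365 = €8,065.59
Solving gives d = 324, so the new rate took effect on 21 Nov 2010.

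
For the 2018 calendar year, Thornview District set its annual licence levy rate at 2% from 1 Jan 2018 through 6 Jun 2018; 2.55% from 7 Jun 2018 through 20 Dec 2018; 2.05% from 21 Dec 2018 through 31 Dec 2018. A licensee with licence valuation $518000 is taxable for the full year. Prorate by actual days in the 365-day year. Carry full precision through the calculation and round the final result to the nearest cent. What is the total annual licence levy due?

$11905.48

1 Jan – 6 Jun 2018: 157 days at 2% → $518000 × 2% × 157/365 = $4456.2192
7 Jun – 20 Dec 2018: 197 days at 2.55% → $518000 × 2.55% × 197/365 = $7129.2411
21 Dec – 31 Dec 2018: 11 days at 2.05% → $518000 × 2.05% × 11/365 = $320.0247
Total = $11905.4849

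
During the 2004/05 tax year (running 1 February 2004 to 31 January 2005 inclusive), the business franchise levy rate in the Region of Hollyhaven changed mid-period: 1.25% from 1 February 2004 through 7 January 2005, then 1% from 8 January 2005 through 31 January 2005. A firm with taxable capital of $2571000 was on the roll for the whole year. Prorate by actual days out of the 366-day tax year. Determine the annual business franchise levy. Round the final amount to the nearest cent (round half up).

1 February 2004 – 7 January 2005: 342 days at 1.25% → $2571000 × 1.25% × 342/366 = $30030.1230
8 January – 31 January 2005: 24 days at 1% → $2571000 × 1% × 24/366 = $1685.9016
Total = $31716.0246

$31716.02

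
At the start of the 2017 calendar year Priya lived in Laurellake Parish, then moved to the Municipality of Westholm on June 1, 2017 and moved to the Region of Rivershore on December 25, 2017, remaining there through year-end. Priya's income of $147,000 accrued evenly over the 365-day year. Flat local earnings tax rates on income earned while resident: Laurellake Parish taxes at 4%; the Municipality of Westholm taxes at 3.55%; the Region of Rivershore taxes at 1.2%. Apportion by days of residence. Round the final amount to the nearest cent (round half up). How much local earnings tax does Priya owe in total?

Laurellake Parish, January 1 – May 31, 2017: 151 days → $147,000 × 4% × 151/365 = $2,432.5479
The Municipality of Westholm, June 1 – December 24, 2017: 207 days → $147,000 × 3.55% × 207/365 = $2,959.5329
The Region of Rivershore, December 25 – December 31, 2017: 7 days → $147,000 × 1.2% × 7/365 = $33.8301
Total = $5,425.9110

$5,425.91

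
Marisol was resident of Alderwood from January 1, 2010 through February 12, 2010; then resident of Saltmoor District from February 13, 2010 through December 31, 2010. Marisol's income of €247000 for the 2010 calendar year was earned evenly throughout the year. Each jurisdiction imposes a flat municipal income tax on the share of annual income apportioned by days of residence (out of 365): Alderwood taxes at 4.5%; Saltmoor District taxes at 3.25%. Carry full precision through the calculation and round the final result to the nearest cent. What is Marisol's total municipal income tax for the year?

Alderwood, January 1 – February 12, 2010: 43 days → €247000 × 4.5% × 43/365 = €1309.4384
Saltmoor District, February 13 – December 31, 2010: 322 days → €247000 × 3.25% × 322/365 = €7081.7945
Total = €8391.2329

€8391.23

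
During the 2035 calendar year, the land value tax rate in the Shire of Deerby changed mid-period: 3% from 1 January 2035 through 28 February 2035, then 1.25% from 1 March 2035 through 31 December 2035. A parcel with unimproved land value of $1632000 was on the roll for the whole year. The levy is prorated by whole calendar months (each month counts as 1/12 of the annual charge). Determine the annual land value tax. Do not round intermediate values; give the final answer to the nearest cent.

1 January – 28 February 2035: 2 months at 3% → $1632000 × 3% × 2/12 = $8160.0000
1 March – 31 December 2035: 10 months at 1.25% → $1632000 × 1.25% × 10/12 = $17000.0000
Total = $25160.0000

$25160.00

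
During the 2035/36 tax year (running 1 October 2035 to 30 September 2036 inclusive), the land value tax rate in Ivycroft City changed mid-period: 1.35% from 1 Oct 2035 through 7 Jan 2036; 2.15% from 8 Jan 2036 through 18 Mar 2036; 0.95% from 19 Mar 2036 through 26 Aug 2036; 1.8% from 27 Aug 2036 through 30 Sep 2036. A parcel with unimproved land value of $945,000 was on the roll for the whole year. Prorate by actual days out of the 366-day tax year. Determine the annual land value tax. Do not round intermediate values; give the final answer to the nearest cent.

1 Oct 2035 – 7 Jan 2036: 99 days at 1.35% → $945,000 × 1.35% × 99/366 = $3,450.7992
8 Jan – 18 Mar 2036: 71 days at 2.15% → $945,000 × 2.15% × 71/366 = $3,941.3730
19 Mar – 26 Aug 2036: 161 days at 0.95% → $945,000 × 0.95% × 161/366 = $3,949.1189
27 Aug – 30 Sep 2036: 35 days at 1.8% → $945,000 × 1.8% × 35/366 = $1,626.6393
Total = $12,967.9303

$12,967.93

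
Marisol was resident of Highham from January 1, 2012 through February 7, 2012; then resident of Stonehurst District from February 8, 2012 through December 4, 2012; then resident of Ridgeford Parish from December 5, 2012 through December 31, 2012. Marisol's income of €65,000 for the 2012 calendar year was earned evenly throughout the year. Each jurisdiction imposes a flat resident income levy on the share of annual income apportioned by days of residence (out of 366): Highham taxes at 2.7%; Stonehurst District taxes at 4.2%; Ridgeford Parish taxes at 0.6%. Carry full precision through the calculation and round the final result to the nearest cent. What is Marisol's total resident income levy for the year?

€2,456.15

Highham, January 1 – February 7, 2012: 38 days → €65,000 × 2.7% × 38/366 = €182.2131
Stonehurst District, February 8 – December 4, 2012: 301 days → €65,000 × 4.2% × 301/366 = €2,245.1639
Ridgeford Parish, December 5 – December 31, 2012: 27 days → €65,000 × 0.6% × 27/366 = €28.7705
Total = €2,456.1475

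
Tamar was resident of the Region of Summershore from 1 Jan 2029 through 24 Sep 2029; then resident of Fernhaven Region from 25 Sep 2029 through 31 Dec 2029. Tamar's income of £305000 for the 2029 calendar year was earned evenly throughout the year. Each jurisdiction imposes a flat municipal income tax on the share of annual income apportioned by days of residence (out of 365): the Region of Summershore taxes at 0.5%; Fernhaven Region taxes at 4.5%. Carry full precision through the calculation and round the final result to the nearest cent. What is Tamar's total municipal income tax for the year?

The Region of Summershore, 1 Jan – 24 Sep 2029: 267 days → £305000 × 0.5% × 267/365 = £1115.5479
Fernhaven Region, 25 Sep – 31 Dec 2029: 98 days → £305000 × 4.5% × 98/365 = £3685.0685
Total = £4800.6164

£4800.62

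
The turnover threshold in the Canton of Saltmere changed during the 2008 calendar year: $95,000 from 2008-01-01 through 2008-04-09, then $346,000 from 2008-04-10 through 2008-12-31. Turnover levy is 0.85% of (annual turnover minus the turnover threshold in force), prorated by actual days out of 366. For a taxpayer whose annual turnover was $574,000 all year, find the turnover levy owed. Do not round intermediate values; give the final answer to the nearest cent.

2008-01-01 to 2008-04-09: 100 days, exemption $95,000 → ($574,000 − $95,000) × 0.85% × 100/366 = $1,112.4317
2008-04-10 to 2008-12-31: 266 days, exemption $346,000 → ($574,000 − $346,000) × 0.85% × 266/366 = $1,408.4918
Total = $2,520.9235

$2,520.92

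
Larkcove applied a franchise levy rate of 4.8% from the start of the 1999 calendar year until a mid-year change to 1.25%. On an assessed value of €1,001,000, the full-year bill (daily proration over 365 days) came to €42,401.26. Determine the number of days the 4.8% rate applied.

307 days

Let d = days at the first rate; then 365 − d days at the second rate.
€1,001,000 × [4.8%·d + 1.25%·(365−d)] / 365 = €42,401.26
Solving gives d = 307, so the new rate took effect on November 4, 1999.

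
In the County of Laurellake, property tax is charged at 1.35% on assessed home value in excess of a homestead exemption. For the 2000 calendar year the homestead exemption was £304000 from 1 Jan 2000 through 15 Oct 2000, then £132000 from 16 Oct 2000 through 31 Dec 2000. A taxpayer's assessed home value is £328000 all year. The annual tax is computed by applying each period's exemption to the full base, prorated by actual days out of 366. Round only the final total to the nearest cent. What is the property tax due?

1 Jan – 15 Oct 2000: 289 days, exemption £304000 → (£328000 − £304000) × 1.35% × 289/366 = £255.8361
16 Oct – 31 Dec 2000: 77 days, exemption £132000 → (£328000 − £132000) × 1.35% × 77/366 = £556.6721
Total = £812.5082

£812.51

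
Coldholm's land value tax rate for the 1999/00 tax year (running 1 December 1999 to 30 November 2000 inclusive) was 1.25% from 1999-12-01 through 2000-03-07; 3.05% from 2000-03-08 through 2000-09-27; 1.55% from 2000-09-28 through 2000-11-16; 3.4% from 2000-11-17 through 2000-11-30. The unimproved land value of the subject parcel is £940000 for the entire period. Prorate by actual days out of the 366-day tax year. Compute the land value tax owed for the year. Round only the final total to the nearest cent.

1999-12-01 to 2000-03-07: 98 days at 1.25% → £940000 × 1.25% × 98/366 = £3146.1749
2000-03-08 to 2000-09-27: 204 days at 3.05% → £940000 × 3.05% × 204/366 = £15980.0000
2000-09-28 to 2000-11-16: 50 days at 1.55% → £940000 × 1.55% × 50/366 = £1990.4372
2000-11-17 to 2000-11-30: 14 days at 3.4% → £940000 × 3.4% × 14/366 = £1222.5137
Total = £22339.1257

£22339.13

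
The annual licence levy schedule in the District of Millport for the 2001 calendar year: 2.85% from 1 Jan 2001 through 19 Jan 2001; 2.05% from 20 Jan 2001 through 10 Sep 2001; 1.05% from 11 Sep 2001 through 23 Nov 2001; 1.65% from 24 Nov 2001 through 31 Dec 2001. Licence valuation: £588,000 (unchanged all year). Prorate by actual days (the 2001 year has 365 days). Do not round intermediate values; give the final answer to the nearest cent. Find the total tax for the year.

£10,861.89

1 Jan – 19 Jan 2001: 19 days at 2.85% → £588,000 × 2.85% × 19/365 = £872.3342
20 Jan – 10 Sep 2001: 234 days at 2.05% → £588,000 × 2.05% × 234/365 = £7,727.7699
11 Sep – 23 Nov 2001: 74 days at 1.05% → £588,000 × 1.05% × 74/365 = £1,251.7151
24 Nov – 31 Dec 2001: 38 days at 1.65% → £588,000 × 1.65% × 38/365 = £1,010.0712
Total = £10,861.8904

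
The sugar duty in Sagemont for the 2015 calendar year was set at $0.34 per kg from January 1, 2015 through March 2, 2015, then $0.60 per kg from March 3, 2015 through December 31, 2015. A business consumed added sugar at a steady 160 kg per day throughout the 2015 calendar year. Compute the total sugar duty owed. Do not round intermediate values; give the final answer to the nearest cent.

$32,502.40

January 1 – March 2, 2015: 61 days × 160 kg/day = 9,760 kg at $0.34/kg → $3,318.40
March 3 – December 31, 2015: 304 days × 160 kg/day = 48,640 kg at $0.60/kg → $29,184.00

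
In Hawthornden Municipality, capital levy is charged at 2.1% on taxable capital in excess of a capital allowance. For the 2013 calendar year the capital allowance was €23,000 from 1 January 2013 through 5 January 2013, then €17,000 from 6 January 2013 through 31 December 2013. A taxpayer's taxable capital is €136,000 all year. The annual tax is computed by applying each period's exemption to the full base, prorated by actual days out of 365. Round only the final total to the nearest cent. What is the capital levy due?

1 January – 5 January 2013: 5 days, exemption €23,000 → (€136,000 − €23,000) × 2.1% × 5/365 = €32.5068
6 January – 31 December 2013: 360 days, exemption €17,000 → (€136,000 − €17,000) × 2.1% × 360/365 = €2,464.7671
Total = €2,497.2740

€2,497.27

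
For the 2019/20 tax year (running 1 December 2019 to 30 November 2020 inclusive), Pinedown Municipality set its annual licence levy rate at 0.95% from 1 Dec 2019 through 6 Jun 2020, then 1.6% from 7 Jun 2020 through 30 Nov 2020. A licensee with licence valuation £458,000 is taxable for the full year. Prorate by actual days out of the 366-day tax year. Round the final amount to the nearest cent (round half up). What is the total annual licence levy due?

£5,790.70

1 Dec 2019 – 6 Jun 2020: 189 days at 0.95% → £458,000 × 0.95% × 189/366 = £2,246.8279
7 Jun – 30 Nov 2020: 177 days at 1.6% → £458,000 × 1.6% × 177/366 = £3,543.8689
Total = £5,790.6967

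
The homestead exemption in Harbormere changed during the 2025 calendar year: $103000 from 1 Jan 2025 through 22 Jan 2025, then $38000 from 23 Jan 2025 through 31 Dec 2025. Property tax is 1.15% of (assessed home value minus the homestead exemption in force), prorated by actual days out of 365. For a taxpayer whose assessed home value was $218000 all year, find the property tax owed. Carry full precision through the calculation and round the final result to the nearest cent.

1 Jan – 22 Jan 2025: 22 days, exemption $103000 → ($218000 − $103000) × 1.15% × 22/365 = $79.7123
23 Jan – 31 Dec 2025: 343 days, exemption $38000 → ($218000 − $38000) × 1.15% × 343/365 = $1945.2329
Total = $2024.9452

$2024.95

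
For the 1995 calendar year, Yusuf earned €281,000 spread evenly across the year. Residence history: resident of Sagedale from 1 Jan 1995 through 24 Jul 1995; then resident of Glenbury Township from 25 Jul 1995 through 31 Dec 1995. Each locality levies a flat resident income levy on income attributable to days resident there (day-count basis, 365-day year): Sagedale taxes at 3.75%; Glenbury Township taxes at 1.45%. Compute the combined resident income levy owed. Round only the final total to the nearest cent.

€7,704.40

Sagedale, 1 Jan – 24 Jul 1995: 205 days → €281,000 × 3.75% × 205/365 = €5,918.3219
Glenbury Township, 25 Jul – 31 Dec 1995: 160 days → €281,000 × 1.45% × 160/365 = €1,786.0822
Total = €7,704.4041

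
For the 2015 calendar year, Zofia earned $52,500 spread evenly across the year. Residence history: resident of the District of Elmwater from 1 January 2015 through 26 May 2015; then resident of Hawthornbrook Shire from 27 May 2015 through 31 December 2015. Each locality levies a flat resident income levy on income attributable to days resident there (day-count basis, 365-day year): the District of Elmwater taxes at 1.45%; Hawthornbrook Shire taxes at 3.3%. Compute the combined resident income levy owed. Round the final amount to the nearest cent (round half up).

The District of Elmwater, 1 January – 26 May 2015: 146 days → $52,500 × 1.45% × 146/365 = $304.5000
Hawthornbrook Shire, 27 May – 31 December 2015: 219 days → $52,500 × 3.3% × 219/365 = $1,039.5000
Total = $1,344.0000

$1,344.00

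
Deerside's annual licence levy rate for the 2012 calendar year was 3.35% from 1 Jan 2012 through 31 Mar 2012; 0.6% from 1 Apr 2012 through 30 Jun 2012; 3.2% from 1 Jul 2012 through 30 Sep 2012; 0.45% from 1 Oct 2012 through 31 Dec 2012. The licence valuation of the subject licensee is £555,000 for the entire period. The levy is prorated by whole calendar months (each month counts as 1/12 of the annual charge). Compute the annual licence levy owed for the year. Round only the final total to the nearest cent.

£10,545.00

1 Jan – 31 Mar 2012: 3 months at 3.35% → £555,000 × 3.35% × 3/12 = £4,648.1250
1 Apr – 30 Jun 2012: 3 months at 0.6% → £555,000 × 0.6% × 3/12 = £832.5000
1 Jul – 30 Sep 2012: 3 months at 3.2% → £555,000 × 3.2% × 3/12 = £4,440.0000
1 Oct – 31 Dec 2012: 3 months at 0.45% → £555,000 × 0.45% × 3/12 = £624.3750
Total = £10,545.0000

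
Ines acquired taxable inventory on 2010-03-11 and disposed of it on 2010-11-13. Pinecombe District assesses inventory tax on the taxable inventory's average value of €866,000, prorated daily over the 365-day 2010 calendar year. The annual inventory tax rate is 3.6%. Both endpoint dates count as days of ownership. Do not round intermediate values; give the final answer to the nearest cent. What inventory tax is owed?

Days held (2010-03-11 to 2010-11-13): 248 out of 365
Tax = €866,000 × 3.6% × 248/365 = €21,182.5973

€21,182.60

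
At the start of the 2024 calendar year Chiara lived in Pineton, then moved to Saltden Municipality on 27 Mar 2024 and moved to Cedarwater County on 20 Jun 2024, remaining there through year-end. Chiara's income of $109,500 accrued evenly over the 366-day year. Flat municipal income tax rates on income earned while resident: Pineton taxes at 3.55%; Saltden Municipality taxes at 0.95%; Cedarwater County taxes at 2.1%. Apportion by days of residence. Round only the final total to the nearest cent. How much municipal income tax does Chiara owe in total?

$2,380.13

Pineton, 1 Jan – 26 Mar 2024: 86 days → $109,500 × 3.55% × 86/366 = $913.3975
Saltden Municipality, 27 Mar – 19 Jun 2024: 85 days → $109,500 × 0.95% × 85/366 = $241.5881
Cedarwater County, 20 Jun – 31 Dec 2024: 195 days → $109,500 × 2.1% × 195/366 = $1,225.1434
Total = $2,380.1291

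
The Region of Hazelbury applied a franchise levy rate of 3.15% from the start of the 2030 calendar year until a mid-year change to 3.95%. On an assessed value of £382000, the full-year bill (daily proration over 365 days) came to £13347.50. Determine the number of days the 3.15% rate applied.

Let d = days at the first rate; then 365 − d days at the second rate.
£382000 × [3.15%·d + 3.95%·(365−d)] / 365 = £13347.50
Solving gives d = 208, so the new rate took effect on 28 July 2030.

208 days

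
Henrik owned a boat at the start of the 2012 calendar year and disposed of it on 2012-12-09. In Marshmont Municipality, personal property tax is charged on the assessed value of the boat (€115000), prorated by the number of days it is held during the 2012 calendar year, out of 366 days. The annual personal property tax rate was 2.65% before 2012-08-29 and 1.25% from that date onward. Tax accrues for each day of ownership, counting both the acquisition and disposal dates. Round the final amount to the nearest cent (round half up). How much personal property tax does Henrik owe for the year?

2012-01-01 to 2012-08-28: 241 days at 2.65% → €115000 × 2.65% × 241/366 = €2006.6872
2012-08-29 to 2012-12-09: 103 days at 1.25% → €115000 × 1.25% × 103/366 = €404.5423
Total = €2411.2295

€2411.23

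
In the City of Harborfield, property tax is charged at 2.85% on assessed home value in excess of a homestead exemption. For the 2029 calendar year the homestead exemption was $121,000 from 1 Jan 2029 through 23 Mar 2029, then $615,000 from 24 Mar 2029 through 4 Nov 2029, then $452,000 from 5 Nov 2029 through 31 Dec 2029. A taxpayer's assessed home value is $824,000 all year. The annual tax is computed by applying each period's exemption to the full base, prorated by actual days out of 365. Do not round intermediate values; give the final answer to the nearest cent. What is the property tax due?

1 Jan – 23 Mar 2029: 82 days, exemption $121,000 → ($824,000 − $121,000) × 2.85% × 82/365 = $4,501.1260
24 Mar – 4 Nov 2029: 226 days, exemption $615,000 → ($824,000 − $615,000) × 2.85% × 226/365 = $3,688.1342
5 Nov – 31 Dec 2029: 57 days, exemption $452,000 → ($824,000 − $452,000) × 2.85% × 57/365 = $1,655.6548
Total = $9,844.9151

$9,844.92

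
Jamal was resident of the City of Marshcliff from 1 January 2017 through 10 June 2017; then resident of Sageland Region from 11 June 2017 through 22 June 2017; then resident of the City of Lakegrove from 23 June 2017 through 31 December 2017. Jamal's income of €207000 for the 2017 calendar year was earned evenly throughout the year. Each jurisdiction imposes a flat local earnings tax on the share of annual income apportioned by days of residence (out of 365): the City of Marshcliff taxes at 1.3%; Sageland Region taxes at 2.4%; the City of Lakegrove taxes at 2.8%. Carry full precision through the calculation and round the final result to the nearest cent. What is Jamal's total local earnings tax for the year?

€4399.18

The City of Marshcliff, 1 January – 10 June 2017: 161 days → €207000 × 1.3% × 161/365 = €1186.9890
Sageland Region, 11 June – 22 June 2017: 12 days → €207000 × 2.4% × 12/365 = €163.3315
The City of Lakegrove, 23 June – 31 December 2017: 192 days → €207000 × 2.8% × 192/365 = €3048.8548
Total = €4399.1753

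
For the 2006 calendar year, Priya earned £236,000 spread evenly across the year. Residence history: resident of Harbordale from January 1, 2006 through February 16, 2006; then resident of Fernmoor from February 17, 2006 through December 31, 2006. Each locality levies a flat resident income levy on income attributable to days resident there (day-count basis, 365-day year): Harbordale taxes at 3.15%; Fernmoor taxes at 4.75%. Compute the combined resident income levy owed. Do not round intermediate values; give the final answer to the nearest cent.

£10,723.78

Harbordale, January 1 – February 16, 2006: 47 days → £236,000 × 3.15% × 47/365 = £957.2548
Fernmoor, February 17 – December 31, 2006: 318 days → £236,000 × 4.75% × 318/365 = £9,766.5205
Total = £10,723.7753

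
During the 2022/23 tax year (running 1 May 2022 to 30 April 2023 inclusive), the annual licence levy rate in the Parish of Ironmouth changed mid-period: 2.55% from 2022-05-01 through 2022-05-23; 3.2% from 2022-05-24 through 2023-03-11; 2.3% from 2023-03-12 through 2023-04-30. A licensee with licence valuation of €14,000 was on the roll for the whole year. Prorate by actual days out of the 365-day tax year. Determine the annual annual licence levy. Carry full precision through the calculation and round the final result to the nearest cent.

2022-05-01 to 2022-05-23: 23 days at 2.55% → €14,000 × 2.55% × 23/365 = €22.4959
2022-05-24 to 2023-03-11: 292 days at 3.2% → €14,000 × 3.2% × 292/365 = €358.4000
2023-03-12 to 2023-04-30: 50 days at 2.3% → €14,000 × 2.3% × 50/365 = €44.1096
Total = €425.0055

€425.01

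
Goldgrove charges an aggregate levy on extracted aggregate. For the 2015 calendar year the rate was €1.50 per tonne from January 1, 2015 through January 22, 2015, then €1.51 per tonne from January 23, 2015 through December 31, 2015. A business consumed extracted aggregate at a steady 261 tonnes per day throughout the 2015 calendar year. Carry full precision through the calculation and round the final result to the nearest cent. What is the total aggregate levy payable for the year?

€143,792.73

January 1 – January 22, 2015: 22 days × 261 tonnes/day = 5,742 tonnes at €1.50/tonne → €8,613.00
January 23 – December 31, 2015: 343 days × 261 tonnes/day = 89,523 tonnes at €1.51/tonne → €135,179.73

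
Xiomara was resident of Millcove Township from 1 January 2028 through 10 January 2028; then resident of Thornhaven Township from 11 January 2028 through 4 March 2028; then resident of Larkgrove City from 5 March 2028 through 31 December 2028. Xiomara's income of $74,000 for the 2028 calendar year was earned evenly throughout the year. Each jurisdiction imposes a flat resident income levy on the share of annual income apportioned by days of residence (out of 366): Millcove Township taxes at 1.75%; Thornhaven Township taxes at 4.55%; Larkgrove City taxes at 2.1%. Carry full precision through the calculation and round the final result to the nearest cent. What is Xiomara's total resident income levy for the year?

Millcove Township, 1 January – 10 January 2028: 10 days → $74,000 × 1.75% × 10/366 = $35.3825
Thornhaven Township, 11 January – 4 March 2028: 54 days → $74,000 × 4.55% × 54/366 = $496.7705
Larkgrove City, 5 March – 31 December 2028: 302 days → $74,000 × 2.1% × 302/366 = $1,282.2623
Total = $1,814.4153

$1,814.42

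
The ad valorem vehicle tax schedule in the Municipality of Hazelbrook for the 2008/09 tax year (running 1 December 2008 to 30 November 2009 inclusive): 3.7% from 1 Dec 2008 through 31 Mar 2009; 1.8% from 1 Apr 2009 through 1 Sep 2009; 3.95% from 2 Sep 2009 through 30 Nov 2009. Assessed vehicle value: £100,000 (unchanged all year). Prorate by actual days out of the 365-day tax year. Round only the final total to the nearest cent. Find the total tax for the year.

1 Dec 2008 – 31 Mar 2009: 121 days at 3.7% → £100,000 × 3.7% × 121/365 = £1,226.5753
1 Apr – 1 Sep 2009: 154 days at 1.8% → £100,000 × 1.8% × 154/365 = £759.4521
2 Sep – 30 Nov 2009: 90 days at 3.95% → £100,000 × 3.95% × 90/365 = £973.9726
Total = £2,960.0000

£2,960.00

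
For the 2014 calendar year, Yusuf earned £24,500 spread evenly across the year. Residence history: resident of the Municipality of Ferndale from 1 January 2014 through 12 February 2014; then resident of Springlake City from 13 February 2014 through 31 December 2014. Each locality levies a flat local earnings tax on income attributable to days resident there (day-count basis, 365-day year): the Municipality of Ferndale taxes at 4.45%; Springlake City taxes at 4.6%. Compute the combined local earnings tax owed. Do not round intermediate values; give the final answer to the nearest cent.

£1,122.67

The Municipality of Ferndale, 1 January – 12 February 2014: 43 days → £24,500 × 4.45% × 43/365 = £128.4404
Springlake City, 13 February – 31 December 2014: 322 days → £24,500 × 4.6% × 322/365 = £994.2301
Total = £1,122.6705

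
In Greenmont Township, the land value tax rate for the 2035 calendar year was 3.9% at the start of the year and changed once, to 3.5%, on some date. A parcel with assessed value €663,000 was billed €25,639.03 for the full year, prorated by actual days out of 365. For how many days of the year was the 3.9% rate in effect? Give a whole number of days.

Let d = days at the first rate; then 365 − d days at the second rate.
€663,000 × [3.9%·d + 3.5%·(365−d)] / 365 = €25,639.03
Solving gives d = 335, so the new rate took effect on December 2, 2035.

335 days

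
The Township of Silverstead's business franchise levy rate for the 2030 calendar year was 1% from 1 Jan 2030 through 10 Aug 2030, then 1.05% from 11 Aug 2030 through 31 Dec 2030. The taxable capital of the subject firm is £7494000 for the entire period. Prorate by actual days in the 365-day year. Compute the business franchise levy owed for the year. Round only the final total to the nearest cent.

£76408.00

1 Jan – 10 Aug 2030: 222 days at 1% → £7494000 × 1% × 222/365 = £45579.9452
11 Aug – 31 Dec 2030: 143 days at 1.05% → £7494000 × 1.05% × 143/365 = £30828.0575
Total = £76408.0027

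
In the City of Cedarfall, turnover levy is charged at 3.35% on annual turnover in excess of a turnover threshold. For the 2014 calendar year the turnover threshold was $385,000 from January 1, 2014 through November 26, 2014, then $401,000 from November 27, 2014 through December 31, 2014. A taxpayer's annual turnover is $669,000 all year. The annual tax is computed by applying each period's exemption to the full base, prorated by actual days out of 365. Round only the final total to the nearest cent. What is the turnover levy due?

January 1 – November 26, 2014: 330 days, exemption $385,000 → ($669,000 − $385,000) × 3.35% × 330/365 = $8,601.6986
November 27 – December 31, 2014: 35 days, exemption $401,000 → ($669,000 − $401,000) × 3.35% × 35/365 = $860.9041
Total = $9,462.6027

$9,462.60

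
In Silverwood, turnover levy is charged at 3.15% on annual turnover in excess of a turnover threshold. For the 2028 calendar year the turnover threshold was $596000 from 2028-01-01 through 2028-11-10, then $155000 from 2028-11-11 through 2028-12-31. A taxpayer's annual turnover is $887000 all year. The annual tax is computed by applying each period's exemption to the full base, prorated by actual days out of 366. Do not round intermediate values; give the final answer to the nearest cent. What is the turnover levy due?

2028-01-01 to 2028-11-10: 315 days, exemption $596000 → ($887000 − $596000) × 3.15% × 315/366 = $7889.2008
2028-11-11 to 2028-12-31: 51 days, exemption $155000 → ($887000 − $155000) × 3.15% × 51/366 = $3213.0000
Total = $11102.2008

$11102.20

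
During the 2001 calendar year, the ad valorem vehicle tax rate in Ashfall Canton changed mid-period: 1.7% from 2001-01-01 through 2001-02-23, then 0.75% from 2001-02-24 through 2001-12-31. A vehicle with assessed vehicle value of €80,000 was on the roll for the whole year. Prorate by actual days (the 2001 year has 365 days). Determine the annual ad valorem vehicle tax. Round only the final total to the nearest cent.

€712.44

2001-01-01 to 2001-02-23: 54 days at 1.7% → €80,000 × 1.7% × 54/365 = €201.2055
2001-02-24 to 2001-12-31: 311 days at 0.75% → €80,000 × 0.75% × 311/365 = €511.2329
Total = €712.4384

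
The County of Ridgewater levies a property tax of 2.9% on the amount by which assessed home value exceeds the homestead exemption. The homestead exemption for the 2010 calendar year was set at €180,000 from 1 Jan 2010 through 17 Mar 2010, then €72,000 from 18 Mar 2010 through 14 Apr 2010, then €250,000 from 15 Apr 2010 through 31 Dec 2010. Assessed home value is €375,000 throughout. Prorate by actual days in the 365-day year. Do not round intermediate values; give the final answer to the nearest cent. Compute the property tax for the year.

1 Jan – 17 Mar 2010: 76 days, exemption €180,000 → (€375,000 − €180,000) × 2.9% × 76/365 = €1,177.4795
18 Mar – 14 Apr 2010: 28 days, exemption €72,000 → (€375,000 − €72,000) × 2.9% × 28/365 = €674.0712
15 Apr – 31 Dec 2010: 261 days, exemption €250,000 → (€375,000 − €250,000) × 2.9% × 261/365 = €2,592.1233
Total = €4,443.6740

€4,443.67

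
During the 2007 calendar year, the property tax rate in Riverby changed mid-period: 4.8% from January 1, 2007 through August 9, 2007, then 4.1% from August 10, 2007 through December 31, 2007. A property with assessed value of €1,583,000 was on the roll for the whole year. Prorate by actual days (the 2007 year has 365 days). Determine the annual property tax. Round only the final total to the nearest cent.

January 1 – August 9, 2007: 221 days at 4.8% → €1,583,000 × 4.8% × 221/365 = €46,006.7507
August 10 – December 31, 2007: 144 days at 4.1% → €1,583,000 × 4.1% × 144/365 = €25,605.5671
Total = €71,612.3178

€71,612.32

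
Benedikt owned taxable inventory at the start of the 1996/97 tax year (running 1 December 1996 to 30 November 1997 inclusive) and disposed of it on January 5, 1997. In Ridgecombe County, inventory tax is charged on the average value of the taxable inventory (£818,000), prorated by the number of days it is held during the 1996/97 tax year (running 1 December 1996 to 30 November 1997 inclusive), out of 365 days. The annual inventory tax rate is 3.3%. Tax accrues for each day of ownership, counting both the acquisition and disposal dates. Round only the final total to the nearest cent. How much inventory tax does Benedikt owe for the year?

£2,662.42

Days held (December 1, 1996 – January 5, 1997): 36 out of 365
Tax = £818,000 × 3.3% × 36/365 = £2,662.4219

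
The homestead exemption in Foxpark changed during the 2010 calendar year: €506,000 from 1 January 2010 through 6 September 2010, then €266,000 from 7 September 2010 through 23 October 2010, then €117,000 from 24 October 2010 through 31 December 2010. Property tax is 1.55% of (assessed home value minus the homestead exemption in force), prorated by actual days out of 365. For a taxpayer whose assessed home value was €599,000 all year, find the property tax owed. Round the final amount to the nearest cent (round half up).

1 January – 6 September 2010: 249 days, exemption €506,000 → (€599,000 − €506,000) × 1.55% × 249/365 = €983.3795
7 September – 23 October 2010: 47 days, exemption €266,000 → (€599,000 − €266,000) × 1.55% × 47/365 = €664.6315
24 October – 31 December 2010: 69 days, exemption €117,000 → (€599,000 − €117,000) × 1.55% × 69/365 = €1,412.3260
Total = €3,060.3370

€3,060.34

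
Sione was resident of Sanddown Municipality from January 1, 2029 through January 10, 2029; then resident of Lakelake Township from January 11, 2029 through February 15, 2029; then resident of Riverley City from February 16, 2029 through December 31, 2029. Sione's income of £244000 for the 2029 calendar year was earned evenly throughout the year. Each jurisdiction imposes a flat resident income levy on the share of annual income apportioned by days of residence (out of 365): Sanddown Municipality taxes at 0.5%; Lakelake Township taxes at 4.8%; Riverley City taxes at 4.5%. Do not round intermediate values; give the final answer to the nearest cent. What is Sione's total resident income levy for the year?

£10784.80

Sanddown Municipality, January 1 – January 10, 2029: 10 days → £244000 × 0.5% × 10/365 = £33.4247
Lakelake Township, January 11 – February 15, 2029: 36 days → £244000 × 4.8% × 36/365 = £1155.1562
Riverley City, February 16 – December 31, 2029: 319 days → £244000 × 4.5% × 319/365 = £9596.2192
Total = £10784.8000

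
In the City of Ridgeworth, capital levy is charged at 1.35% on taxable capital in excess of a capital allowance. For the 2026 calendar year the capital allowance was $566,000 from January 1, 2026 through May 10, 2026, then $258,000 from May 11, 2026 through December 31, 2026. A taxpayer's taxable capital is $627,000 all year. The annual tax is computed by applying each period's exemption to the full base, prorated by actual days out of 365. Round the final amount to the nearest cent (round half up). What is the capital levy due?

$3,500.57

January 1 – May 10, 2026: 130 days, exemption $566,000 → ($627,000 − $566,000) × 1.35% × 130/365 = $293.3014
May 11 – December 31, 2026: 235 days, exemption $258,000 → ($627,000 − $258,000) × 1.35% × 235/365 = $3,207.2671
Total = $3,500.5685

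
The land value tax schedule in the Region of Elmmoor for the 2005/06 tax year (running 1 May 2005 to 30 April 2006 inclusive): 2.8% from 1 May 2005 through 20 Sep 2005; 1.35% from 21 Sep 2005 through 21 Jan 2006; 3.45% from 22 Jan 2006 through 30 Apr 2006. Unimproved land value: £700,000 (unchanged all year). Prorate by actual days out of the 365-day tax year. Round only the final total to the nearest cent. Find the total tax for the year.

£17,413.70

1 May – 20 Sep 2005: 143 days at 2.8% → £700,000 × 2.8% × 143/365 = £7,678.9041
21 Sep 2005 – 21 Jan 2006: 123 days at 1.35% → £700,000 × 1.35% × 123/365 = £3,184.5205
22 Jan – 30 Apr 2006: 99 days at 3.45% → £700,000 × 3.45% × 99/365 = £6,550.2740
Total = £17,413.6986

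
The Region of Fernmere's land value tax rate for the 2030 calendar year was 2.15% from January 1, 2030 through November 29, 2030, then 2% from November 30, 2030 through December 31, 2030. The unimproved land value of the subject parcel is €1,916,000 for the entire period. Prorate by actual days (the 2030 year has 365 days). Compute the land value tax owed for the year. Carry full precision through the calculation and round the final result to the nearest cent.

€40,942.03

January 1 – November 29, 2030: 333 days at 2.15% → €1,916,000 × 2.15% × 333/365 = €37,582.4712
November 30 – December 31, 2030: 32 days at 2% → €1,916,000 × 2% × 32/365 = €3,359.5616
Total = €40,942.0329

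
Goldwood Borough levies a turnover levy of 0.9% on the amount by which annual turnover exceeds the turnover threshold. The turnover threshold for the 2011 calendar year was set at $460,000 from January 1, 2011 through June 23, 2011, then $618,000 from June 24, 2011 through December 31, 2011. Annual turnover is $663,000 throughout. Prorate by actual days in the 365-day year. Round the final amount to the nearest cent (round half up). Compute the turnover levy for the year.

$1,082.88

January 1 – June 23, 2011: 174 days, exemption $460,000 → ($663,000 − $460,000) × 0.9% × 174/365 = $870.9534
June 24 – December 31, 2011: 191 days, exemption $618,000 → ($663,000 − $618,000) × 0.9% × 191/365 = $211.9315
Total = $1,082.8849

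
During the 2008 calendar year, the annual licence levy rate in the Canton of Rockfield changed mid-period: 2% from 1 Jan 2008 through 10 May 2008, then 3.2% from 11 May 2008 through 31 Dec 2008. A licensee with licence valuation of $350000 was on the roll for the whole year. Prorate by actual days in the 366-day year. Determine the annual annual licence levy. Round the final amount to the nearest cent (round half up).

$9696.72

1 Jan – 10 May 2008: 131 days at 2% → $350000 × 2% × 131/366 = $2505.4645
11 May – 31 Dec 2008: 235 days at 3.2% → $350000 × 3.2% × 235/366 = $7191.2568
Total = $9696.7213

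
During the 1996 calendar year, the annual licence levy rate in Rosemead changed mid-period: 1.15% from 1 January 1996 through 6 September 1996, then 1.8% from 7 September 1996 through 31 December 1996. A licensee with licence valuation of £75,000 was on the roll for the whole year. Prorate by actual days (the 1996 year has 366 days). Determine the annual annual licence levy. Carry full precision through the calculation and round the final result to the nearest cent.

1 January – 6 September 1996: 250 days at 1.15% → £75,000 × 1.15% × 250/366 = £589.1393
7 September – 31 December 1996: 116 days at 1.8% → £75,000 × 1.8% × 116/366 = £427.8689
Total = £1,017.0082

£1,017.01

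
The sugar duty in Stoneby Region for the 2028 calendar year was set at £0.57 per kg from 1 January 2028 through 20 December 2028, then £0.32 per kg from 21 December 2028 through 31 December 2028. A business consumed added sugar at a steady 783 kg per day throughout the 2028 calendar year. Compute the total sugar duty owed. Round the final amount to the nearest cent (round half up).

1 January – 20 December 2028: 355 days × 783 kg/day = 277,965 kg at £0.57/kg → £158,440.05
21 December – 31 December 2028: 11 days × 783 kg/day = 8,613 kg at £0.32/kg → £2,756.16

£161,196.21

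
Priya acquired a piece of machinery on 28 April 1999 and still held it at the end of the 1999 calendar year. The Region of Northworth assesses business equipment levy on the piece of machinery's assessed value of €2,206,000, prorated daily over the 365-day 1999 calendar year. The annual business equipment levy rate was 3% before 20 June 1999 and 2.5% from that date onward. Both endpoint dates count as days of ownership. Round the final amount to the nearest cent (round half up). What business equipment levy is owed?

€39,073.40

28 April – 19 June 1999: 53 days at 3% → €2,206,000 × 3% × 53/365 = €9,609.6986
20 June – 31 December 1999: 195 days at 2.5% → €2,206,000 × 2.5% × 195/365 = €29,463.6986
Total = €39,073.3973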